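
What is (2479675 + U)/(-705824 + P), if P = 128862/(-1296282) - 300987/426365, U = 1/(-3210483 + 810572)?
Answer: -274087791096511386539610/78017466723877972819477 ≈ -3.5132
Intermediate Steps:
U = -1/2399911 (U = 1/(-2399911) = -1/2399911 ≈ -4.1668e-7)
P = -74184379494/92114879155 (P = 128862*(-1/1296282) - 300987*1/426365 = -21477/216047 - 300987/426365 = -74184379494/92114879155 ≈ -0.80535)
(2479675 + U)/(-705824 + P) = (2479675 - 1/2399911)/(-705824 - 74184379494/92114879155) = 5950999308924/(2399911*(-65016966649078214/92114879155)) = (5950999308924/2399911)*(-92114879155/65016966649078214) = -274087791096511386539610/78017466723877972819477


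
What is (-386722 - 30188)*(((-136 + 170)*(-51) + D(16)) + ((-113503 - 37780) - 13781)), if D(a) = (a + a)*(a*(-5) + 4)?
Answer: 70553679300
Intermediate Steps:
D(a) = 2*a*(4 - 5*a) (D(a) = (2*a)*(-5*a + 4) = (2*a)*(4 - 5*a) = 2*a*(4 - 5*a))
(-386722 - 30188)*(((-136 + 170)*(-51) + D(16)) + ((-113503 - 37780) - 13781)) = (-386722 - 30188)*(((-136 + 170)*(-51) + 2*16*(4 - 5*16)) + ((-113503 - 37780) - 13781)) = -416910*((34*(-51) + 2*16*(4 - 80)) + (-151283 - 13781)) = -416910*((-1734 + 2*16*(-76)) - 165064) = -416910*((-1734 - 2432) - 165064) = -416910*(-4166 - 165064) = -416910*(-169230) = 70553679300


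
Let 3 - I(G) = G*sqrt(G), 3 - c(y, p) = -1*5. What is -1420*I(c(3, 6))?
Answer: -4260 + 22720*sqrt(2) ≈ 27871.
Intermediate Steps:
c(y, p) = 8 (c(y, p) = 3 - (-1)*5 = 3 - 1*(-5) = 3 + 5 = 8)
I(G) = 3 - G**(3/2) (I(G) = 3 - G*sqrt(G) = 3 - G**(3/2))
-1420*I(c(3, 6)) = -1420*(3 - 8**(3/2)) = -1420*(3 - 16*sqrt(2)) = -4260 + 22720*sqrt(2)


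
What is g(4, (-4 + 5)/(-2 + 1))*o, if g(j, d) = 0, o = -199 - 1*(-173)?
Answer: 0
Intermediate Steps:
o = -26 (o = -199 + 173 = -26)
g(4, (-4 + 5)/(-2 + 1))*o = 0*(-26) = 0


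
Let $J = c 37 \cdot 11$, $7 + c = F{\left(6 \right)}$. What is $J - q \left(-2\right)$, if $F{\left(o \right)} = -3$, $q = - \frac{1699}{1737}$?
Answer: $- \frac{7072988}{1737} \approx -4072.0$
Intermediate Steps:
$q = - \frac{1699}{1737}$ ($q = \left(-1699\right) \frac{1}{1737} = - \frac{1699}{1737} \approx -0.97812$)
$c = -10$ ($c = -7 - 3 = -10$)
$J = -4070$ ($J = \left(-10\right) 37 \cdot 11 = \left(-370\right) 11 = -4070$)
$J - q \left(-2\right) = -4070 - \left(- \frac{1699}{1737}\right) \left(-2\right) = -4070 - \frac{3398}{1737} = - \frac{7072988}{1737}$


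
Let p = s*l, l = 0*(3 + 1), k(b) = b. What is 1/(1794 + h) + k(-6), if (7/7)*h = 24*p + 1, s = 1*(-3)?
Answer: -10769/1795 ≈ -5.9994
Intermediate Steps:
s = -3
l = 0 (l = 0*4 = 0)
p = 0 (p = -3*0 = 0)
h = 1 (h = 24*0 + 1 = 0 + 1 = 1)
1/(1794 + h) + k(-6) = 1/(1794 + 1) - 6 = 1/1795 - 6 = -10769/1795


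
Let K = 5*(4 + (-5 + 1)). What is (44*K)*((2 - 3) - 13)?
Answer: 0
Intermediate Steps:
K = 0 (K = 5*(4 - 4) = 5*0 = 0)
(44*K)*((2 - 3) - 13) = (44*0)*((2 - 3) - 13) = 0*(-1 - 13) = 0*(-14) = 0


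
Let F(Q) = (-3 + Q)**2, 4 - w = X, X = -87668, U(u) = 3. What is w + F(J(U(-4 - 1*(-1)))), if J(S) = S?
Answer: 87672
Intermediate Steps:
w = 87672 (w = 4 - 1*(-87668) = 4 + 87668 = 87672)
w + F(J(U(-4 - 1*(-1)))) = 87672 + (-3 + 3)**2 = 87672 + 0**2 = 87672 + 0 = 87672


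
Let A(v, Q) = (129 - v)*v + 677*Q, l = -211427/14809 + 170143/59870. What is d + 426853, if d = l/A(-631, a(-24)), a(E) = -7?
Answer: 61094996876820871271/143128891851390 ≈ 4.2685e+5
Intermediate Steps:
l = -10138486803/886614830 (l = -211427*1/14809 + 170143*(1/59870) = -211427/14809 + 170143/59870 = -10138486803/886614830 ≈ -11.435)
A(v, Q) = 677*Q + v*(129 - v) (A(v, Q) = v*(129 - v) + 677*Q = 677*Q + v*(129 - v))
d = 3379495601/143128891851390 (d = -10138486803/(886614830*(-1*(-631)**2 + 129*(-631) + 677*(-7))) = -10138486803/(886614830*(-1*398161 - 81399 - 4739)) = -10138486803/(886614830*(-398161 - 81399 - 4739)) = -10138486803/886614830/(-484299) = -10138486803/886614830*(-1/484299) = 3379495601/143128891851390 ≈ 2.3612e-5)
d + 426853 = 3379495601/143128891851390 + 426853 = 61094996876820871271/143128891851390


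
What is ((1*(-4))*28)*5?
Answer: -560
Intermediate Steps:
((1*(-4))*28)*5 = -4*28*5 = -112*5 = -560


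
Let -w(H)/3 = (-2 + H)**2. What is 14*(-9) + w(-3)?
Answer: -201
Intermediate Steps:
w(H) = -3*(-2 + H)**2
14*(-9) + w(-3) = 14*(-9) - 3*(-2 - 3)**2 = -126 - 3*(-5)**2 = -126 - 3*25 = -126 - 75 = -201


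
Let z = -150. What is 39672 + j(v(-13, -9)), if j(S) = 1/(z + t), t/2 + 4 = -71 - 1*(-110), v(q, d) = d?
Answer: 3173759/80 ≈ 39672.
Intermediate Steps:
t = 70 (t = -8 + 2*(-71 - 1*(-110)) = -8 + 2*(-71 + 110) = -8 + 2*39 = -8 + 78 = 70)
j(S) = -1/80 (j(S) = 1/(-150 + 70) = 1/(-80) = -1/80)
39672 + j(v(-13, -9)) = 39672 - 1/80 = 3173759/80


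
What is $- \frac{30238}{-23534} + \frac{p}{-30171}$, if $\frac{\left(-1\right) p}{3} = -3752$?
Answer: $\frac{107901999}{118340719} \approx 0.91179$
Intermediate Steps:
$p = 11256$ ($p = \left(-3\right) \left(-3752\right) = 11256$)
$- \frac{30238}{-23534} + \frac{p}{-30171} = - \frac{30238}{-23534} + \frac{11256}{-30171} = \left(-30238\right) \left(- \frac{1}{23534}\right) + 11256 \left(- \frac{1}{30171}\right) = \frac{15119}{11767} - \frac{3752}{10057} = \frac{107901999}{118340719}$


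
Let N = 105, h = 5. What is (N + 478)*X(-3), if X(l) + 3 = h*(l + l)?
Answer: -19239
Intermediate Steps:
X(l) = -3 + 10*l (X(l) = -3 + 5*(l + l) = -3 + 5*(2*l) = -3 + 10*l)
(N + 478)*X(-3) = (105 + 478)*(-3 + 10*(-3)) = 583*(-3 - 30) = 583*(-33) = -19239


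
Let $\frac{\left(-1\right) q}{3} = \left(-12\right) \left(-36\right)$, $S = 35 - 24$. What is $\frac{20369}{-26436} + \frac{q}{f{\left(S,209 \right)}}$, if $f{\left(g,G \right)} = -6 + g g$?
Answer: $- \frac{36603491}{3040140} \approx -12.04$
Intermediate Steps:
$S = 11$ ($S = 35 - 24 = 11$)
$f{\left(g,G \right)} = -6 + g^{2}$
$q = -1296$ ($q = - 3 \left(\left(-12\right) \left(-36\right)\right) = \left(-3\right) 432 = -1296$)
$\frac{20369}{-26436} + \frac{q}{f{\left(S,209 \right)}} = \frac{20369}{-26436} - \frac{1296}{-6 + 11^{2}} = 20369 \left(- \frac{1}{26436}\right) - \frac{1296}{-6 + 121} = - \frac{20369}{26436} - \frac{1296}{115} = - \frac{36603491}{3040140}$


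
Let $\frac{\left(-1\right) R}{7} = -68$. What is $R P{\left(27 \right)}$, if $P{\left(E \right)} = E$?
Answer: $12852$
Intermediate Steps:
$R = 476$ ($R = \left(-7\right) \left(-68\right) = 476$)
$R P{\left(27 \right)} = 476 \cdot 27 = 12852$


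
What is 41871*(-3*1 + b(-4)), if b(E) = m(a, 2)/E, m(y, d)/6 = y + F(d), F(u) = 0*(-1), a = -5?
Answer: 376839/2 ≈ 1.8842e+5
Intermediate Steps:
F(u) = 0
m(y, d) = 6*y (m(y, d) = 6*(y + 0) = 6*y)
b(E) = -30/E (b(E) = (6*(-5))/E = -30/E)
41871*(-3*1 + b(-4)) = 41871*(-3*1 - 30/(-4)) = 41871*(-3 - 30*(-¼)) = 41871*(-3 + 15/2) = 41871*(9/2) = 376839/2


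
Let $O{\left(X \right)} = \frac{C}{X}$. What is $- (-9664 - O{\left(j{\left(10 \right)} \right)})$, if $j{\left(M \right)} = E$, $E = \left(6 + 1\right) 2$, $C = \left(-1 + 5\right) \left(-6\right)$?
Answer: $\frac{67636}{7} \approx 9662.3$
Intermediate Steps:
$C = -24$ ($C = 4 \left(-6\right) = -24$)
$E = 14$ ($E = 7 \cdot 2 = 14$)
$j{\left(M \right)} = 14$
$O{\left(X \right)} = - \frac{24}{X}$
$- (-9664 - O{\left(j{\left(10 \right)} \right)}) = - (-9664 - - \frac{24}{14}) = - (-9664 - \left(-24\right) \frac{1}{14}) = - (-9664 - - \frac{12}{7}) = - (-9664 + \frac{12}{7}) = \left(-1\right) \left(- \frac{67636}{7}\right) = \frac{67636}{7}$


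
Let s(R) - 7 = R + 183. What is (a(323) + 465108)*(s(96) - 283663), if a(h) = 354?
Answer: -131901225174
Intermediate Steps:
s(R) = 190 + R (s(R) = 7 + (R + 183) = 7 + (183 + R) = 190 + R)
(a(323) + 465108)*(s(96) - 283663) = (354 + 465108)*((190 + 96) - 283663) = 465462*(286 - 283663) = 465462*(-283377) = -131901225174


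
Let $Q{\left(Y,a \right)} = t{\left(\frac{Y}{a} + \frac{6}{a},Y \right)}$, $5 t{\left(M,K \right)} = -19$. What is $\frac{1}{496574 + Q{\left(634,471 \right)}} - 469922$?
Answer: $- \frac{1166746307617}{2482851} \approx -4.6992 \cdot 10^{5}$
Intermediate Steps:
$t{\left(M,K \right)} = - \frac{19}{5}$ ($t{\left(M,K \right)} = \frac{1}{5} \left(-19\right) = - \frac{19}{5}$)
$Q{\left(Y,a \right)} = - \frac{19}{5}$
$\frac{1}{496574 + Q{\left(634,471 \right)}} - 469922 = \frac{1}{496574 - \frac{19}{5}} - 469922 = \frac{1}{\frac{2482851}{5}} - 469922 = \frac{5}{2482851} - 469922 = - \frac{1166746307617}{2482851}$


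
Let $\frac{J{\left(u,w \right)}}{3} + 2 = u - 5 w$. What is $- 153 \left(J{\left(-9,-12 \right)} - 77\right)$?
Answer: $-10710$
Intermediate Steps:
$J{\left(u,w \right)} = -6 - 15 w + 3 u$ ($J{\left(u,w \right)} = -6 + 3 \left(u - 5 w\right) = -6 + \left(- 15 w + 3 u\right) = -6 - 15 w + 3 u$)
$- 153 \left(J{\left(-9,-12 \right)} - 77\right) = - 153 \left(\left(-6 - -180 + 3 \left(-9\right)\right) - 77\right) = - 153 \left(\left(-6 + 180 - 27\right) - 77\right) = - 153 \left(147 - 77\right) = \left(-153\right) 70 = -10710$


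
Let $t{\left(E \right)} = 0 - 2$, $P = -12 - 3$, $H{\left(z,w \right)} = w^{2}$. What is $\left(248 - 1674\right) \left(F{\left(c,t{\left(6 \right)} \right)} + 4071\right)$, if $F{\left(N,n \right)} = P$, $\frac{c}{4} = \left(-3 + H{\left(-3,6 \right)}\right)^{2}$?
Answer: $-5783856$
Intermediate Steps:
$P = -15$ ($P = -12 - 3 = -15$)
$c = 4356$ ($c = 4 \left(-3 + 6^{2}\right)^{2} = 4 \left(-3 + 36\right)^{2} = 4 \cdot 33^{2} = 4 \cdot 1089 = 4356$)
$t{\left(E \right)} = -2$ ($t{\left(E \right)} = 0 - 2 = -2$)
$F{\left(N,n \right)} = -15$
$\left(248 - 1674\right) \left(F{\left(c,t{\left(6 \right)} \right)} + 4071\right) = \left(248 - 1674\right) \left(-15 + 4071\right) = \left(-1426\right) 4056 = -5783856$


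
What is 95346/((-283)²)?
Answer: 95346/80089 ≈ 1.1905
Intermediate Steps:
95346/((-283)²) = 95346/80089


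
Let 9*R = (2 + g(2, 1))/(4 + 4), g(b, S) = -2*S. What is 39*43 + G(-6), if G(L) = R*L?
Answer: 1677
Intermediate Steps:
R = 0 (R = ((2 - 2*1)/(4 + 4))/9 = ((2 - 2)/8)/9 = (0*(⅛))/9 = (⅑)*0 = 0)
G(L) = 0 (G(L) = 0*L = 0)
39*43 + G(-6) = 39*43 + 0 = 1677 + 0 = 1677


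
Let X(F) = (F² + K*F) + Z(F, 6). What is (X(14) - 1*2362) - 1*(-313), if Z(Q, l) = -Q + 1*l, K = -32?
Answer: -2309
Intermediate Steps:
Z(Q, l) = l - Q (Z(Q, l) = -Q + l = l - Q)
X(F) = 6 + F² - 33*F (X(F) = (F² - 32*F) + (6 - F) = 6 + F² - 33*F)
(X(14) - 1*2362) - 1*(-313) = ((6 + 14² - 33*14) - 1*2362) - 1*(-313) = ((6 + 196 - 462) - 2362) + 313 = (-260 - 2362) + 313 = -2622 + 313 = -2309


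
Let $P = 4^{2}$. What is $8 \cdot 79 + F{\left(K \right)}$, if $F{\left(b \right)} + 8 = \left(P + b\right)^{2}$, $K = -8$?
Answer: $688$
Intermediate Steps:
$P = 16$
$F{\left(b \right)} = -8 + \left(16 + b\right)^{2}$
$8 \cdot 79 + F{\left(K \right)} = 8 \cdot 79 - \left(8 - \left(16 - 8\right)^{2}\right) = 632 - \left(8 - 8^{2}\right) = 632 + \left(-8 + 64\right) = 632 + 56 = 688$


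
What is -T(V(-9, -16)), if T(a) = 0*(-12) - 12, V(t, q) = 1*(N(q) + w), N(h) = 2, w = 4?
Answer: 12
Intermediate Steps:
V(t, q) = 6 (V(t, q) = 1*(2 + 4) = 1*6 = 6)
T(a) = -12 (T(a) = 0 - 12 = -12)
-T(V(-9, -16)) = -1*(-12) = 12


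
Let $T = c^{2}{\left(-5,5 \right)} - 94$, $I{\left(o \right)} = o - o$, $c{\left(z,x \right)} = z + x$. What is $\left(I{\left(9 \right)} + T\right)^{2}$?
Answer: $8836$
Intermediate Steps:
$c{\left(z,x \right)} = x + z$
$I{\left(o \right)} = 0$
$T = -94$ ($T = \left(5 - 5\right)^{2} - 94 = 0^{2} - 94 = 0 - 94 = -94$)
$\left(I{\left(9 \right)} + T\right)^{2} = \left(0 - 94\right)^{2} = \left(-94\right)^{2} = 8836$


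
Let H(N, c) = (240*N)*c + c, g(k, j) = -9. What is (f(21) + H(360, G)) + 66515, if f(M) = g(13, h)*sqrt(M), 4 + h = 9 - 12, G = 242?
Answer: 20975557 - 9*sqrt(21) ≈ 2.0976e+7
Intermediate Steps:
h = -7 (h = -4 + (9 - 12) = -4 - 3 = -7)
H(N, c) = c + 240*N*c (H(N, c) = 240*N*c + c = c + 240*N*c)
f(M) = -9*sqrt(M)
(f(21) + H(360, G)) + 66515 = (-9*sqrt(21) + 242*(1 + 240*360)) + 66515 = (-9*sqrt(21) + 242*(1 + 86400)) + 66515 = (-9*sqrt(21) + 242*86401) + 66515 = (-9*sqrt(21) + 20909042) + 66515 = (20909042 - 9*sqrt(21)) + 66515 = 20975557 - 9*sqrt(21)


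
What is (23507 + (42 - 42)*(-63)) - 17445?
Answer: 6062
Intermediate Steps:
(23507 + (42 - 42)*(-63)) - 17445 = (23507 + 0*(-63)) - 17445 = (23507 + 0) - 17445 = 23507 - 17445 = 6062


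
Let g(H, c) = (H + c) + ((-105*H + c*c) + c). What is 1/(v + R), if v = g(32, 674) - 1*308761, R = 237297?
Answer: 1/380832 ≈ 2.6258e-6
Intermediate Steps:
g(H, c) = c² - 104*H + 2*c (g(H, c) = (H + c) + ((-105*H + c²) + c) = (H + c) + ((c² - 105*H) + c) = (H + c) + (c + c² - 105*H) = c² - 104*H + 2*c)
v = 143535 (v = (674² - 104*32 + 2*674) - 1*308761 = (454276 - 3328 + 1348) - 308761 = 452296 - 308761 = 143535)
1/(v + R) = 1/(143535 + 237297) = 1/380832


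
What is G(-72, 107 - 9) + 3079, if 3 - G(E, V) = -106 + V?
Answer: 3090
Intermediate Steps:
G(E, V) = 109 - V (G(E, V) = 3 - (-106 + V) = 3 + (106 - V) = 109 - V)
G(-72, 107 - 9) + 3079 = (109 - (107 - 9)) + 3079 = (109 - 1*98) + 3079 = (109 - 98) + 3079 = 11 + 3079 = 3090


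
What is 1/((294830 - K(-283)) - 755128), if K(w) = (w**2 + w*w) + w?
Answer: -1/620193 ≈ -1.6124e-6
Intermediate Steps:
K(w) = w + 2*w**2 (K(w) = (w**2 + w**2) + w = 2*w**2 + w = w + 2*w**2)
1/((294830 - K(-283)) - 755128) = 1/((294830 - (-283)*(1 + 2*(-283))) - 755128) = 1/((294830 - (-283)*(1 - 566)) - 755128) = 1/((294830 - (-283)*(-565)) - 755128) = 1/((294830 - 1*159895) - 755128) = 1/((294830 - 159895) - 755128) = 1/(134935 - 755128) = 1/(-620193) = -1/620193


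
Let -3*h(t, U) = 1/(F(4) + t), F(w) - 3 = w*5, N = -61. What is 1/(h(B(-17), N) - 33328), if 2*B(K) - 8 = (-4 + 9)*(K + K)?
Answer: -174/5799071 ≈ -3.0005e-5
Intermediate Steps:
F(w) = 3 + 5*w (F(w) = 3 + w*5 = 3 + 5*w)
B(K) = 4 + 5*K (B(K) = 4 + ((-4 + 9)*(K + K))/2 = 4 + (5*(2*K))/2 = 4 + (10*K)/2 = 4 + 5*K)
h(t, U) = -1/(3*(23 + t)) (h(t, U) = -1/(3*((3 + 5*4) + t)) = -1/(3*((3 + 20) + t)) = -1/(3*(23 + t)))
1/(h(B(-17), N) - 33328) = 1/(-1/(69 + 3*(4 + 5*(-17))) - 33328) = 1/(-1/(69 + 3*(4 - 85)) - 33328) = 1/(-1/(69 + 3*(-81)) - 33328) = 1/(-1/(69 - 243) - 33328) = 1/(-1/(-174) - 33328) = 1/(-1*(-1/174) - 33328) = 1/(1/174 - 33328) = 1/(-5799071/174) = -174/5799071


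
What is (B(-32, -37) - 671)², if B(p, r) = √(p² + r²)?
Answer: (671 - √2393)² ≈ 3.8699e+5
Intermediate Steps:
(B(-32, -37) - 671)² = (√((-32)² + (-37)²) - 671)² = (√(1024 + 1369) - 671)² = (√2393 - 671)² = (-671 + √2393)²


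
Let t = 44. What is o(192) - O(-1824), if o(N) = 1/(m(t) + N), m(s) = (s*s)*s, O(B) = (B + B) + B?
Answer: 467177473/85376 ≈ 5472.0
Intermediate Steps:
O(B) = 3*B (O(B) = 2*B + B = 3*B)
m(s) = s³ (m(s) = s²*s = s³)
o(N) = 1/(85184 + N) (o(N) = 1/(44³ + N) = 1/(85184 + N))
o(192) - O(-1824) = 1/(85184 + 192) - 3*(-1824) = 1/85376 - 1*(-5472) = 1/85376 + 5472 = 467177473/85376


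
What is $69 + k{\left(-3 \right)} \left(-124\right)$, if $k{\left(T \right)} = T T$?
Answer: $-1047$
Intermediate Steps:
$k{\left(T \right)} = T^{2}$
$69 + k{\left(-3 \right)} \left(-124\right) = 69 + \left(-3\right)^{2} \left(-124\right) = 69 + 9 \left(-124\right) = 69 - 1116 = -1047$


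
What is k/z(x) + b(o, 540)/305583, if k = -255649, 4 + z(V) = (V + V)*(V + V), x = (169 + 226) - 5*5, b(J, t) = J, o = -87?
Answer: -26056543073/55778676156 ≈ -0.46714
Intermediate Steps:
x = 370 (x = 395 - 25 = 370)
z(V) = -4 + 4*V² (z(V) = -4 + (V + V)*(V + V) = -4 + (2*V)*(2*V) = -4 + 4*V²)
k/z(x) + b(o, 540)/305583 = -255649/(-4 + 4*370²) - 87/305583 = -255649/(-4 + 4*136900) - 87*1/305583 = -255649/(-4 + 547600) - 29/101861 = -255649/547596 - 29/101861 = -26056543073/55778676156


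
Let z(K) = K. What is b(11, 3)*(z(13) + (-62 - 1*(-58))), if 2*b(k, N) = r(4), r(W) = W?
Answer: 18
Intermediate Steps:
b(k, N) = 2 (b(k, N) = (1/2)*4 = 2)
b(11, 3)*(z(13) + (-62 - 1*(-58))) = 2*(13 + (-62 - 1*(-58))) = 2*(13 + (-62 + 58)) = 2*(13 - 4) = 2*9 = 18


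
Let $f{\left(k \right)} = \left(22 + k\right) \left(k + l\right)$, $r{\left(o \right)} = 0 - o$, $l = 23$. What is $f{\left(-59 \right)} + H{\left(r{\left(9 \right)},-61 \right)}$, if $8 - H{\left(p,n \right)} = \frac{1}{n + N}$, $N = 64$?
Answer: $\frac{4019}{3} \approx 1339.7$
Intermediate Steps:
$r{\left(o \right)} = - o$
$f{\left(k \right)} = \left(22 + k\right) \left(23 + k\right)$ ($f{\left(k \right)} = \left(22 + k\right) \left(k + 23\right) = \left(22 + k\right) \left(23 + k\right)$)
$H{\left(p,n \right)} = 8 - \frac{1}{64 + n}$ ($H{\left(p,n \right)} = 8 - \frac{1}{n + 64} = 8 - \frac{1}{64 + n}$)
$f{\left(-59 \right)} + H{\left(r{\left(9 \right)},-61 \right)} = \left(506 + \left(-59\right)^{2} + 45 \left(-59\right)\right) + \frac{511 + 8 \left(-61\right)}{64 - 61} = \left(506 + 3481 - 2655\right) + \frac{511 - 488}{3} = 1332 + \frac{1}{3} \cdot 23 = 1332 + \frac{23}{3} = \frac{4019}{3}$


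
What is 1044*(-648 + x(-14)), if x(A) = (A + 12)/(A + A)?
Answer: -4735062/7 ≈ -6.7644e+5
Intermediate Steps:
x(A) = (12 + A)/(2*A) (x(A) = (12 + A)/((2*A)) = (12 + A)*(1/(2*A)) = (12 + A)/(2*A))
1044*(-648 + x(-14)) = 1044*(-648 + (1/2)*(12 - 14)/(-14)) = 1044*(-648 + (1/2)*(-1/14)*(-2)) = 1044*(-648 + 1/14) = 1044*(-9071/14) = -4735062/7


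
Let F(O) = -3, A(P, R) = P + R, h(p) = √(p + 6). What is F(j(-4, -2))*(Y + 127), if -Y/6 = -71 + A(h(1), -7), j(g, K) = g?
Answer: -1785 + 18*√7 ≈ -1737.4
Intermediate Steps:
h(p) = √(6 + p)
Y = 468 - 6*√7 (Y = -6*(-71 + (√(6 + 1) - 7)) = -6*(-71 + (√7 - 7)) = -6*(-71 + (-7 + √7)) = -6*(-78 + √7) = 468 - 6*√7 ≈ 452.13)
F(j(-4, -2))*(Y + 127) = -3*((468 - 6*√7) + 127) = -3*(595 - 6*√7) = -1785 + 18*√7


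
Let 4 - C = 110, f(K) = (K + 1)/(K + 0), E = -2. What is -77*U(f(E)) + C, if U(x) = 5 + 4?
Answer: -799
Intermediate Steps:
f(K) = (1 + K)/K
U(x) = 9
C = -106 (C = 4 - 1*110 = 4 - 110 = -106)
-77*U(f(E)) + C = -77*9 - 106 = -693 - 106 = -799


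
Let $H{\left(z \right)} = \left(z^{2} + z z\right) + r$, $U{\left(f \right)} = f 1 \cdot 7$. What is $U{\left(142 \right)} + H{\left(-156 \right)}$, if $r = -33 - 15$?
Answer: $49618$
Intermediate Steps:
$r = -48$ ($r = -33 - 15 = -48$)
$U{\left(f \right)} = 7 f$ ($U{\left(f \right)} = f 7 = 7 f$)
$H{\left(z \right)} = -48 + 2 z^{2}$ ($H{\left(z \right)} = \left(z^{2} + z z\right) - 48 = \left(z^{2} + z^{2}\right) - 48 = 2 z^{2} - 48 = -48 + 2 z^{2}$)
$U{\left(142 \right)} + H{\left(-156 \right)} = 7 \cdot 142 - \left(48 - 2 \left(-156\right)^{2}\right) = 994 + \left(-48 + 2 \cdot 24336\right) = 994 + \left(-48 + 48672\right) = 994 + 48624 = 49618$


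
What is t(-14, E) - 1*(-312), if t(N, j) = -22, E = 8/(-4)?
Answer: 290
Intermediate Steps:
E = -2 (E = 8*(-¼) = -2)
t(-14, E) - 1*(-312) = -22 - 1*(-312) = -22 + 312 = 290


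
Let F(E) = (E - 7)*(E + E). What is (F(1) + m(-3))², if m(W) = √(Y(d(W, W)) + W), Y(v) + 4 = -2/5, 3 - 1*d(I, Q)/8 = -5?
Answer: (-60 + I*√185)²/25 ≈ 136.6 - 65.287*I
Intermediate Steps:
d(I, Q) = 64 (d(I, Q) = 24 - 8*(-5) = 24 + 40 = 64)
F(E) = 2*E*(-7 + E) (F(E) = (-7 + E)*(2*E) = 2*E*(-7 + E))
Y(v) = -22/5 (Y(v) = -4 - 2/5 = -4 - 2*⅕ = -4 - ⅖ = -22/5)
m(W) = √(-22/5 + W)
(F(1) + m(-3))² = (2*1*(-7 + 1) + √(-110 + 25*(-3))/5)² = (2*1*(-6) + √(-110 - 75)/5)² = (-12 + √(-185)/5)² = (-12 + (I*√185)/5)² = (-12 + I*√185/5)²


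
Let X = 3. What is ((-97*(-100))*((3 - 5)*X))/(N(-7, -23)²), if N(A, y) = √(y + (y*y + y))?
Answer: -19400/161 ≈ -120.50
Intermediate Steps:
N(A, y) = √(y² + 2*y) (N(A, y) = √(y + (y² + y)) = √(y + (y + y²)) = √(y² + 2*y))
((-97*(-100))*((3 - 5)*X))/(N(-7, -23)²) = ((-97*(-100))*((3 - 5)*3))/((√(-23*(2 - 23)))²) = (9700*(-2*3))/((√(-23*(-21)))²) = (9700*(-6))/((√483)²) = -58200/483 = -58200*1/483 = -19400/161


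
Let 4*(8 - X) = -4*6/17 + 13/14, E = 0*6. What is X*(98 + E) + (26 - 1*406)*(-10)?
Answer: 312517/68 ≈ 4595.8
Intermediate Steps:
E = 0
X = 7731/952 (X = 8 - (-4*6/17 + 13/14)/4 = 8 - (-24*1/17 + 13*(1/14))/4 = 8 - (-24/17 + 13/14)/4 = 8 - ¼*(-115/238) = 8 + 115/952 = 7731/952 ≈ 8.1208)
X*(98 + E) + (26 - 1*406)*(-10) = 7731*(98 + 0)/952 + (26 - 1*406)*(-10) = (7731/952)*98 + (26 - 406)*(-10) = 54117/68 - 380*(-10) = 54117/68 + 3800 = 312517/68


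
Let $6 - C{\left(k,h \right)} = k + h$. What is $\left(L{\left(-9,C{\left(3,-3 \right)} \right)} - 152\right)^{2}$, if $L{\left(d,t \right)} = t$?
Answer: $21316$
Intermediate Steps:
$C{\left(k,h \right)} = 6 - h - k$ ($C{\left(k,h \right)} = 6 - \left(k + h\right) = 6 - \left(h + k\right) = 6 - h - k$)
$\left(L{\left(-9,C{\left(3,-3 \right)} \right)} - 152\right)^{2} = \left(\left(6 - -3 - 3\right) - 152\right)^{2} = \left(\left(6 + 3 - 3\right) - 152\right)^{2} = \left(6 - 152\right)^{2} = \left(-146\right)^{2} = 21316$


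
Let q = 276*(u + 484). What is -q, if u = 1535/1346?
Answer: -90113862/673 ≈ -1.3390e+5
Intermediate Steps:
u = 1535/1346 (u = 1535*(1/1346) = 1535/1346 ≈ 1.1404)
q = 90113862/673 (q = 276*(1535/1346 + 484) = 276*(652999/1346) = 90113862/673 ≈ 1.3390e+5)
-q = -1*90113862/673 = -90113862/673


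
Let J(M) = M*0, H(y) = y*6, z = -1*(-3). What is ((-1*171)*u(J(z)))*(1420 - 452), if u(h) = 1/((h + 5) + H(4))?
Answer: -165528/29 ≈ -5707.9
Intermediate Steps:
z = 3
H(y) = 6*y
J(M) = 0
u(h) = 1/(29 + h) (u(h) = 1/((h + 5) + 6*4) = 1/((5 + h) + 24) = 1/(29 + h))
((-1*171)*u(J(z)))*(1420 - 452) = ((-1*171)/(29 + 0))*(1420 - 452) = -171/29*968 = -165528/29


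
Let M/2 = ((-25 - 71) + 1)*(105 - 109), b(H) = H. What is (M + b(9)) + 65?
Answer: 834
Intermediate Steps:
M = 760 (M = 2*(((-25 - 71) + 1)*(105 - 109)) = 2*((-96 + 1)*(-4)) = 2*(-95*(-4)) = 2*380 = 760)
(M + b(9)) + 65 = (760 + 9) + 65 = 769 + 65 = 834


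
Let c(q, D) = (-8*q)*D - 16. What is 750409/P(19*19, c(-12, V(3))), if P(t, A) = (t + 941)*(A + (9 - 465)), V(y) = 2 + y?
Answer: 750409/10416 ≈ 72.044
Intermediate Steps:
c(q, D) = -16 - 8*D*q (c(q, D) = -8*D*q - 16 = -16 - 8*D*q)
P(t, A) = (-456 + A)*(941 + t) (P(t, A) = (941 + t)*(A - 456) = (941 + t)*(-456 + A) = (-456 + A)*(941 + t))
750409/P(19*19, c(-12, V(3))) = 750409/(-429096 - 8664*19 + 941*(-16 - 8*(2 + 3)*(-12)) + (-16 - 8*(2 + 3)*(-12))*(19*19)) = 750409/(-429096 - 456*361 + 941*(-16 - 8*5*(-12)) + (-16 - 8*5*(-12))*361) = 750409/(-429096 - 164616 + 941*(-16 + 480) + (-16 + 480)*361) = 750409/(-429096 - 164616 + 941*464 + 464*361) = 750409/(-429096 - 164616 + 436624 + 167504) = 750409/10416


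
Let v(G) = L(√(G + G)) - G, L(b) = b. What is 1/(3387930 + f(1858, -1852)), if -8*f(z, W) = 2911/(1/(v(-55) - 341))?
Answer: 111743944/390210122961753 + 11644*I*√110/390210122961753 ≈ 2.8637e-7 + 3.1297e-10*I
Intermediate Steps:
v(G) = -G + √2*√G (v(G) = √(G + G) - G = √(2*G) - G = √2*√G - G = -G + √2*√G)
f(z, W) = 416273/4 - 2911*I*√110/8 (f(z, W) = -2911/(8*(1/((-1*(-55) + √2*√(-55)) - 341))) = -2911/(8*(1/((55 + √2*(I*√55)) - 341))) = -2911/(8*(1/((55 + I*√110) - 341))) = -2911/(8*(1/(-286 + I*√110))) = -2911*(-286 + I*√110)/8 = -(-832546 + 2911*I*√110)/8 = 416273/4 - 2911*I*√110/8)
1/(3387930 + f(1858, -1852)) = 1/(3387930 + (416273/4 - 2911*I*√110/8)) = 1/(13967993/4 - 2911*I*√110/8)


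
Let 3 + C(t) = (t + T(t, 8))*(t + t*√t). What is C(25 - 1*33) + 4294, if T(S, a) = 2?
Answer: 4339 + 96*I*√2 ≈ 4339.0 + 135.76*I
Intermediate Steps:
C(t) = -3 + (2 + t)*(t + t^(3/2)) (C(t) = -3 + (t + 2)*(t + t*√t) = -3 + (2 + t)*(t + t^(3/2)))
C(25 - 1*33) + 4294 = (-3 + (25 - 1*33)² + (25 - 1*33)^(5/2) + 2*(25 - 1*33) + 2*(25 - 1*33)^(3/2)) + 4294 = (-3 + (25 - 33)² + (25 - 33)^(5/2) + 2*(25 - 33) + 2*(25 - 33)^(3/2)) + 4294 = (-3 + (-8)² + (-8)^(5/2) + 2*(-8) + 2*(-8)^(3/2)) + 4294 = (-3 + 64 + 128*I*√2 - 16 + 2*(-16*I*√2)) + 4294 = (-3 + 64 + 128*I*√2 - 16 - 32*I*√2) + 4294 = (45 + 96*I*√2) + 4294 = 4339 + 96*I*√2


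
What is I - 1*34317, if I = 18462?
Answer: -15855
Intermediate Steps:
I - 1*34317 = 18462 - 1*34317 = 18462 - 34317 = -15855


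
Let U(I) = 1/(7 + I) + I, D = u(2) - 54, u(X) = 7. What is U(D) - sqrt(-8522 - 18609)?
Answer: -1881/40 - I*sqrt(27131) ≈ -47.025 - 164.71*I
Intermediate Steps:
D = -47 (D = 7 - 54 = -47)
U(I) = I + 1/(7 + I) (U(I) = 1/(7 + I) + I = I + 1/(7 + I))
U(D) - sqrt(-8522 - 18609) = (1 + (-47)**2 + 7*(-47))/(7 - 47) - sqrt(-8522 - 18609) = (1 + 2209 - 329)/(-40) - sqrt(-27131) = -1/40*1881 - I*sqrt(27131) = -1881/40 - I*sqrt(27131)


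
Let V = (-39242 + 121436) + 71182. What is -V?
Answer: -153376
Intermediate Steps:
V = 153376 (V = 82194 + 71182 = 153376)
-V = -1*153376 = -153376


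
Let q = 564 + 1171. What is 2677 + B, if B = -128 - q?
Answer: 814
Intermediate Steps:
q = 1735
B = -1863 (B = -128 - 1*1735 = -128 - 1735 = -1863)
2677 + B = 2677 - 1863 = 814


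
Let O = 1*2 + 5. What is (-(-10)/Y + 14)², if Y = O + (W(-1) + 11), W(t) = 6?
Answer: 29929/144 ≈ 207.84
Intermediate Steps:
O = 7 (O = 2 + 5 = 7)
Y = 24 (Y = 7 + (6 + 11) = 7 + 17 = 24)
(-(-10)/Y + 14)² = (-(-10)/24 + 14)² = (-1*(-5/12) + 14)² = (5/12 + 14)² = (173/12)² = 29929/144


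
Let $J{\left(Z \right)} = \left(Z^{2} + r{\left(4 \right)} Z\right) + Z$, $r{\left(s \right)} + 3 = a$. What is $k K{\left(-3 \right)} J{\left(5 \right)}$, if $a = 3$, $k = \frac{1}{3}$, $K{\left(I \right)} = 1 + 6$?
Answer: $70$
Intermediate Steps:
$K{\left(I \right)} = 7$
$k = \frac{1}{3} \approx 0.33333$
$r{\left(s \right)} = 0$ ($r{\left(s \right)} = -3 + 3 = 0$)
$J{\left(Z \right)} = Z + Z^{2}$ ($J{\left(Z \right)} = \left(Z^{2} + 0 Z\right) + Z = \left(Z^{2} + 0\right) + Z = Z^{2} + Z = Z + Z^{2}$)
$k K{\left(-3 \right)} J{\left(5 \right)} = \frac{1}{3} \cdot 7 \cdot 5 \left(1 + 5\right) = \frac{7 \cdot 5 \cdot 6}{3} = \frac{7}{3} \cdot 30 = 70$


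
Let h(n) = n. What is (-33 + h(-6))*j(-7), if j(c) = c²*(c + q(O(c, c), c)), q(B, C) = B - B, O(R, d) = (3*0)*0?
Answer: 13377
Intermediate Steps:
O(R, d) = 0 (O(R, d) = 0*0 = 0)
q(B, C) = 0
j(c) = c³ (j(c) = c²*(c + 0) = c²*c = c³)
(-33 + h(-6))*j(-7) = (-33 - 6)*(-7)³ = -39*(-343) = 13377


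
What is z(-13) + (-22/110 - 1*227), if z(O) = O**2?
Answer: -291/5 ≈ -58.200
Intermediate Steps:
z(-13) + (-22/110 - 1*227) = (-13)**2 + (-22/110 - 1*227) = 169 + (-22*1/110 - 227) = 169 + (-1/5 - 227) = 169 - 1136/5 = -291/5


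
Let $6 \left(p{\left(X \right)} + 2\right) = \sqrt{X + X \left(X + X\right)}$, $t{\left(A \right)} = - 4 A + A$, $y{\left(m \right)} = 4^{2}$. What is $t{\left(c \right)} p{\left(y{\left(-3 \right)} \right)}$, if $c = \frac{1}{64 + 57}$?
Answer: $\frac{6}{121} - \frac{2 \sqrt{33}}{121} \approx -0.045365$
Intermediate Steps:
$c = \frac{1}{121} \approx 0.0082645$
$y{\left(m \right)} = 16$
$t{\left(A \right)} = - 3 A$
$p{\left(X \right)} = -2 + \frac{\sqrt{X + 2 X^{2}}}{6}$ ($p{\left(X \right)} = -2 + \frac{\sqrt{X + X \left(X + X\right)}}{6} = -2 + \frac{\sqrt{X + X 2 X}}{6} = -2 + \frac{\sqrt{X + 2 X^{2}}}{6}$)
$t{\left(c \right)} p{\left(y{\left(-3 \right)} \right)} = \left(-3\right) \frac{1}{121} \left(-2 + \frac{\sqrt{16 \left(1 + 2 \cdot 16\right)}}{6}\right) = - \frac{3 \left(-2 + \frac{\sqrt{16 \left(1 + 32\right)}}{6}\right)}{121} = - \frac{3 \left(-2 + \frac{\sqrt{16 \cdot 33}}{6}\right)}{121} = - \frac{3 \left(-2 + \frac{\sqrt{528}}{6}\right)}{121} = - \frac{3 \left(-2 + \frac{4 \sqrt{33}}{6}\right)}{121} = - \frac{3 \left(-2 + \frac{2 \sqrt{33}}{3}\right)}{121} = \frac{6}{121} - \frac{2 \sqrt{33}}{121}$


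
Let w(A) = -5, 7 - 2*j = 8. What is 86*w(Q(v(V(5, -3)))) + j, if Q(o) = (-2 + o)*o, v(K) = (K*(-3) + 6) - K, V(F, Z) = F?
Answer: -861/2 ≈ -430.50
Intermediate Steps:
j = -1/2 (j = 7/2 - 1/2*8 = 7/2 - 4 = -1/2 ≈ -0.50000)
v(K) = 6 - 4*K (v(K) = (-3*K + 6) - K = (6 - 3*K) - K = 6 - 4*K)
Q(o) = o*(-2 + o)
86*w(Q(v(V(5, -3)))) + j = 86*(-5) - 1/2 = -430 - 1/2 = -861/2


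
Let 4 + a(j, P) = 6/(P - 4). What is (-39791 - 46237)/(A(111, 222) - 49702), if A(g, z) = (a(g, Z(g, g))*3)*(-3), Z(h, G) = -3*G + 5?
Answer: 14280648/8244529 ≈ 1.7321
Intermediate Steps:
Z(h, G) = 5 - 3*G
a(j, P) = -4 + 6/(-4 + P) (a(j, P) = -4 + 6/(P - 4) = -4 + 6/(-4 + P))
A(g, z) = -18*(1 + 6*g)/(1 - 3*g) (A(g, z) = ((2*(11 - 2*(5 - 3*g))/(-4 + (5 - 3*g)))*3)*(-3) = ((2*(11 + (-10 + 6*g))/(1 - 3*g))*3)*(-3) = ((2*(1 + 6*g)/(1 - 3*g))*3)*(-3) = (6*(1 + 6*g)/(1 - 3*g))*(-3) = -18*(1 + 6*g)/(1 - 3*g))
(-39791 - 46237)/(A(111, 222) - 49702) = (-39791 - 46237)/(18*(1 + 6*111)/(-1 + 3*111) - 49702) = -86028/(18*(1 + 666)/(-1 + 333) - 49702) = -86028/(18*667/332 - 49702) = -86028/(18*(1/332)*667 - 49702) = -86028/(6003/166 - 49702) = -86028/(-8244529/166) = -86028*(-166/8244529) = 14280648/8244529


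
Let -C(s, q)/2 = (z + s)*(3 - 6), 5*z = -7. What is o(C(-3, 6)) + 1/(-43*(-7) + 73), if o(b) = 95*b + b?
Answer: -4739323/1870 ≈ -2534.4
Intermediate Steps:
z = -7/5 (z = (⅕)*(-7) = -7/5 ≈ -1.4000)
C(s, q) = -42/5 + 6*s (C(s, q) = -2*(-7/5 + s)*(3 - 6) = -2*(-7/5 + s)*(-3) = -2*(21/5 - 3*s) = -42/5 + 6*s)
o(b) = 96*b
o(C(-3, 6)) + 1/(-43*(-7) + 73) = 96*(-42/5 + 6*(-3)) + 1/(-43*(-7) + 73) = 96*(-42/5 - 18) + 1/(301 + 73) = 96*(-132/5) + 1/374 = -12672/5 + 1/374 = -4739323/1870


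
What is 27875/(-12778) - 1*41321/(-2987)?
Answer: 444737113/38167886 ≈ 11.652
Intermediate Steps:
27875/(-12778) - 1*41321/(-2987) = 27875*(-1/12778) - 41321*(-1/2987) = -27875/12778 + 41321/2987 = 444737113/38167886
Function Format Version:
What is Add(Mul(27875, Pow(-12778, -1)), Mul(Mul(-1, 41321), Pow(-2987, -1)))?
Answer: Rational(444737113, 38167886) ≈ 11.652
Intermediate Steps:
Add(Mul(27875, Pow(-12778, -1)), Mul(Mul(-1, 41321), Pow(-2987, -1))) = Add(Mul(27875, Rational(-1, 12778)), Mul(-41321, Rational(-1, 2987))) = Add(Rational(-27875, 12778), Rational(41321, 2987)) = Rational(444737113, 38167886)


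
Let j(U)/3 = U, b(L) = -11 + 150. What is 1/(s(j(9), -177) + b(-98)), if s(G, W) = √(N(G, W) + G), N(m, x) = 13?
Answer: 139/19281 - 2*√10/19281 ≈ 0.0068811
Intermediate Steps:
b(L) = 139
j(U) = 3*U
s(G, W) = √(13 + G)
1/(s(j(9), -177) + b(-98)) = 1/(√(13 + 3*9) + 139) = 1/(√(13 + 27) + 139) = 1/(√40 + 139) = 1/(2*√10 + 139) = 1/(139 + 2*√10)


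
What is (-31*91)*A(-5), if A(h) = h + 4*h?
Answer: 70525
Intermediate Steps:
A(h) = 5*h
(-31*91)*A(-5) = (-31*91)*(5*(-5)) = -2821*(-25) = 70525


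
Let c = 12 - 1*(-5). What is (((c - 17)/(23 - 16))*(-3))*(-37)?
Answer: 0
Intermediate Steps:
c = 17 (c = 12 + 5 = 17)
(((c - 17)/(23 - 16))*(-3))*(-37) = (((17 - 17)/(23 - 16))*(-3))*(-37) = ((0/7)*(-3))*(-37) = ((0*(⅐))*(-3))*(-37) = (0*(-3))*(-37) = 0*(-37) = 0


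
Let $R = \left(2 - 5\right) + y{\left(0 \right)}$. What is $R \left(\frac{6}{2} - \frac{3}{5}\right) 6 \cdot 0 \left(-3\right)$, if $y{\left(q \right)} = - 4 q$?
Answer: $0$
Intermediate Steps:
$R = -3$ ($R = \left(2 - 5\right) - 0 = -3 + 0 = -3$)
$R \left(\frac{6}{2} - \frac{3}{5}\right) 6 \cdot 0 \left(-3\right) = - 3 \left(\frac{6}{2} - \frac{3}{5}\right) 6 \cdot 0 \left(-3\right) = - 3 \left(6 \cdot \frac{1}{2} - \frac{3}{5}\right) 6 \cdot 0 \left(-3\right) = - 3 \left(3 - \frac{3}{5}\right) 6 \cdot 0 \left(-3\right) = - 3 \cdot \frac{12}{5} \cdot 6 \cdot 0 \left(-3\right) = - 3 \cdot \frac{72}{5} \cdot 0 \left(-3\right) = \left(-3\right) 0 \left(-3\right) = 0 \left(-3\right) = 0$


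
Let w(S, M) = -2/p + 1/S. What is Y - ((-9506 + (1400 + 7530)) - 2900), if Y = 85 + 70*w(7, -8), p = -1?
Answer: 3711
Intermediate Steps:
w(S, M) = 2 + 1/S (w(S, M) = -2/(-1) + 1/S = -2*(-1) + 1/S = 2 + 1/S)
Y = 235 (Y = 85 + 70*(2 + 1/7) = 85 + 70*(2 + ⅐) = 85 + 70*(15/7) = 85 + 150 = 235)
Y - ((-9506 + (1400 + 7530)) - 2900) = 235 - ((-9506 + (1400 + 7530)) - 2900) = 235 - ((-9506 + 8930) - 2900) = 235 - (-576 - 2900) = 235 - 1*(-3476) = 235 + 3476 = 3711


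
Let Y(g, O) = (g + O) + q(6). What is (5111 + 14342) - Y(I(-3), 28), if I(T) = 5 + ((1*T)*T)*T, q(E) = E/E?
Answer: 19446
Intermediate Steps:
q(E) = 1
I(T) = 5 + T**3 (I(T) = 5 + (T*T)*T = 5 + T**2*T = 5 + T**3)
Y(g, O) = 1 + O + g (Y(g, O) = (g + O) + 1 = (O + g) + 1 = 1 + O + g)
(5111 + 14342) - Y(I(-3), 28) = (5111 + 14342) - (1 + 28 + (5 + (-3)**3)) = 19453 - (1 + 28 + (5 - 27)) = 19453 - (1 + 28 - 22) = 19453 - 1*7 = 19453 - 7 = 19446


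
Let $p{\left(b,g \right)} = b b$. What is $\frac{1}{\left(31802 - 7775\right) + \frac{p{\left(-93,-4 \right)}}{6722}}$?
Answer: $\frac{6722}{161518143} \approx 4.1618 \cdot 10^{-5}$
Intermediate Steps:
$p{\left(b,g \right)} = b^{2}$
$\frac{1}{\left(31802 - 7775\right) + \frac{p{\left(-93,-4 \right)}}{6722}} = \frac{1}{\left(31802 - 7775\right) + \frac{\left(-93\right)^{2}}{6722}} = \frac{1}{24027 + 8649 \cdot \frac{1}{6722}} = \frac{1}{24027 + \frac{8649}{6722}} = \frac{1}{\frac{161518143}{6722}} = \frac{6722}{161518143}$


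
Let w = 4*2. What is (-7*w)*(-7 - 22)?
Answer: 1624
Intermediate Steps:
w = 8
(-7*w)*(-7 - 22) = (-7*8)*(-7 - 22) = -56*(-29) = 1624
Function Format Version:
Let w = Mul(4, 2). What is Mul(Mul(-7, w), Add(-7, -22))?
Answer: 1624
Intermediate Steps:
w = 8
Mul(Mul(-7, w), Add(-7, -22)) = Mul(Mul(-7, 8), Add(-7, -22)) = Mul(-56, -29) = 1624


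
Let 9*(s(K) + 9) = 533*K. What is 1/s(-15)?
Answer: -3/2692 ≈ -0.0011144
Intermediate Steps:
s(K) = -9 + 533*K/9 (s(K) = -9 + (533*K)/9 = -9 + 533*K/9)
1/s(-15) = 1/(-9 + (533/9)*(-15)) = 1/(-9 - 2665/3) = 1/(-2692/3) = -3/2692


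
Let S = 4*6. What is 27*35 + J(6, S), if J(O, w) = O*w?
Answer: 1089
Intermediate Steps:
S = 24
27*35 + J(6, S) = 27*35 + 6*24 = 945 + 144 = 1089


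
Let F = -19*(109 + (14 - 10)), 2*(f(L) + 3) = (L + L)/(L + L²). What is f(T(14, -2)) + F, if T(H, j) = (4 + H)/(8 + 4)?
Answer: -10748/5 ≈ -2149.6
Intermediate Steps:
T(H, j) = ⅓ + H/12 (T(H, j) = (4 + H)/12 = (4 + H)*(1/12) = ⅓ + H/12)
f(L) = -3 + L/(L + L²) (f(L) = -3 + ((L + L)/(L + L²))/2 = -3 + ((2*L)/(L + L²))/2 = -3 + (2*L/(L + L²))/2 = -3 + L/(L + L²))
F = -2147 (F = -19*(109 + 4) = -19*113 = -2147)
f(T(14, -2)) + F = (-2 - 3*(⅓ + (1/12)*14))/(1 + (⅓ + (1/12)*14)) - 2147 = (-2 - 3*(⅓ + 7/6))/(1 + (⅓ + 7/6)) - 2147 = (-2 - 3*3/2)/(1 + 3/2) - 2147 = (-2 - 9/2)/(5/2) - 2147 = (⅖)*(-13/2) - 2147 = -13/5 - 2147 = -10748/5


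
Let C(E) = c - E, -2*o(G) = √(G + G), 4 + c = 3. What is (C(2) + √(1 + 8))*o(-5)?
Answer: 0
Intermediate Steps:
c = -1 (c = -4 + 3 = -1)
o(G) = -√2*√G/2 (o(G) = -√(G + G)/2 = -√2*√G/2)
C(E) = -1 - E
(C(2) + √(1 + 8))*o(-5) = ((-1 - 1*2) + √(1 + 8))*(-√2*√(-5)/2) = ((-1 - 2) + √9)*(-√2*I*√5/2) = (-3 + 3)*(-I*√10/2) = 0*(-I*√10/2) = 0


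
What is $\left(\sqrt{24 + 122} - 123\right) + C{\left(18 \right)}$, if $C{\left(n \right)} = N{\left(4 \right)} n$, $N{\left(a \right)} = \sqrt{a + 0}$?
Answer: $-87 + \sqrt{146} \approx -74.917$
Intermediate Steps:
$N{\left(a \right)} = \sqrt{a}$
$C{\left(n \right)} = 2 n$ ($C{\left(n \right)} = \sqrt{4} n = 2 n$)
$\left(\sqrt{24 + 122} - 123\right) + C{\left(18 \right)} = \left(\sqrt{24 + 122} - 123\right) + 2 \cdot 18 = \left(\sqrt{146} - 123\right) + 36 = \left(-123 + \sqrt{146}\right) + 36 = -87 + \sqrt{146}$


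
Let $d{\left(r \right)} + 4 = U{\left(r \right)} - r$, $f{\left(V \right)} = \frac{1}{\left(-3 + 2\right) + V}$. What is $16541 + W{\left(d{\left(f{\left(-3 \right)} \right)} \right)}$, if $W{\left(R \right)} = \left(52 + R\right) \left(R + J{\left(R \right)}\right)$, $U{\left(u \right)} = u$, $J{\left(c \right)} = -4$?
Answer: $16157$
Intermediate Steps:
$f{\left(V \right)} = \frac{1}{-1 + V}$
$d{\left(r \right)} = -4$ ($d{\left(r \right)} = -4 + \left(r - r\right) = -4 + 0 = -4$)
$W{\left(R \right)} = \left(-4 + R\right) \left(52 + R\right)$ ($W{\left(R \right)} = \left(52 + R\right) \left(R - 4\right) = \left(52 + R\right) \left(-4 + R\right) = \left(-4 + R\right) \left(52 + R\right)$)
$16541 + W{\left(d{\left(f{\left(-3 \right)} \right)} \right)} = 16541 + \left(-208 + \left(-4\right)^{2} + 48 \left(-4\right)\right) = 16541 - 384 = 16157$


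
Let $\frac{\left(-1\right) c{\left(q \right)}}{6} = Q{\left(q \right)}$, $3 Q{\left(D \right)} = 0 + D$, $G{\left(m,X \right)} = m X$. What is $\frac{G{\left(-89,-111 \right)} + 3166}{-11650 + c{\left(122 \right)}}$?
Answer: $- \frac{13045}{11894} \approx -1.0968$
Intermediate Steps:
$G{\left(m,X \right)} = X m$
$Q{\left(D \right)} = \frac{D}{3}$ ($Q{\left(D \right)} = \frac{0 + D}{3} = \frac{D}{3}$)
$c{\left(q \right)} = - 2 q$ ($c{\left(q \right)} = - 6 \frac{q}{3} = - 2 q$)
$\frac{G{\left(-89,-111 \right)} + 3166}{-11650 + c{\left(122 \right)}} = \frac{\left(-111\right) \left(-89\right) + 3166}{-11650 - 244} = \frac{9879 + 3166}{-11650 - 244} = \frac{13045}{-11894} = 13045 \left(- \frac{1}{11894}\right) = - \frac{13045}{11894}$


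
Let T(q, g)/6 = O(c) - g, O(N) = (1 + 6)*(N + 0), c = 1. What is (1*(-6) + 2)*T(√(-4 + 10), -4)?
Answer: -264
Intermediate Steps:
O(N) = 7*N
T(q, g) = 42 - 6*g (T(q, g) = 6*(7*1 - g) = 6*(7 - g) = 42 - 6*g)
(1*(-6) + 2)*T(√(-4 + 10), -4) = (1*(-6) + 2)*(42 - 6*(-4)) = (-6 + 2)*(42 + 24) = -4*66 = -264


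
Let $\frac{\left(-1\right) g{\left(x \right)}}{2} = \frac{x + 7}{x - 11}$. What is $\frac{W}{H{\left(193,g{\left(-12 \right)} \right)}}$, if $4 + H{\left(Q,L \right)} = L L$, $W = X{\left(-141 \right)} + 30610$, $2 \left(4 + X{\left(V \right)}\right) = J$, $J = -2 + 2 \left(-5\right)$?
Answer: $- \frac{224825}{28} \approx -8029.5$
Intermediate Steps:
$g{\left(x \right)} = - \frac{2 \left(7 + x\right)}{-11 + x}$ ($g{\left(x \right)} = - 2 \frac{x + 7}{x - 11} = - 2 \frac{7 + x}{-11 + x} = - \frac{2 \left(7 + x\right)}{-11 + x}$)
$J = -12$ ($J = -2 - 10 = -12$)
$X{\left(V \right)} = -10$ ($X{\left(V \right)} = -4 + \frac{1}{2} \left(-12\right) = -4 - 6 = -10$)
$W = 30600$ ($W = -10 + 30610 = 30600$)
$H{\left(Q,L \right)} = -4 + L^{2}$ ($H{\left(Q,L \right)} = -4 + L L = -4 + L^{2}$)
$\frac{W}{H{\left(193,g{\left(-12 \right)} \right)}} = \frac{30600}{-4 + \left(\frac{2 \left(-7 - -12\right)}{-11 - 12}\right)^{2}} = \frac{30600}{-4 + \left(\frac{2 \left(-7 + 12\right)}{-23}\right)^{2}} = \frac{30600}{-4 + \left(2 \left(- \frac{1}{23}\right) 5\right)^{2}} = \frac{30600}{-4 + \left(- \frac{10}{23}\right)^{2}} = \frac{30600}{-4 + \frac{100}{529}} = \frac{30600}{- \frac{2016}{529}} = 30600 \left(- \frac{529}{2016}\right) = - \frac{224825}{28}$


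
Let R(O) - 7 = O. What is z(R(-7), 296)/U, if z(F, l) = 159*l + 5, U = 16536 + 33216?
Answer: 47069/49752 ≈ 0.94607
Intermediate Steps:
R(O) = 7 + O
U = 49752
z(F, l) = 5 + 159*l
z(R(-7), 296)/U = (5 + 159*296)/49752 = (5 + 47064)*(1/49752) = 47069*(1/49752) = 47069/49752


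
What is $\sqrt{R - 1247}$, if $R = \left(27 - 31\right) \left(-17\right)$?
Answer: $3 i \sqrt{131} \approx 34.337 i$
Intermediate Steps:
$R = 68$ ($R = \left(-4\right) \left(-17\right) = 68$)
$\sqrt{R - 1247} = \sqrt{68 - 1247} = \sqrt{-1179} = 3 i \sqrt{131}$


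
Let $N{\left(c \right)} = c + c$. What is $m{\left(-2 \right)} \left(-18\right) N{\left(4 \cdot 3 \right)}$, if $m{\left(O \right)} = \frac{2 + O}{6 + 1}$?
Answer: $0$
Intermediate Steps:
$N{\left(c \right)} = 2 c$
$m{\left(O \right)} = \frac{2}{7} + \frac{O}{7}$ ($m{\left(O \right)} = \frac{2 + O}{7} = \left(2 + O\right) \frac{1}{7} = \frac{2}{7} + \frac{O}{7}$)
$m{\left(-2 \right)} \left(-18\right) N{\left(4 \cdot 3 \right)} = \left(\frac{2}{7} + \frac{1}{7} \left(-2\right)\right) \left(-18\right) 2 \cdot 4 \cdot 3 = \left(\frac{2}{7} - \frac{2}{7}\right) \left(-18\right) 2 \cdot 12 = 0 \left(-18\right) 24 = 0 \cdot 24 = 0$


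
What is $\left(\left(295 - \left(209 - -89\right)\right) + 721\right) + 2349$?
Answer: $3067$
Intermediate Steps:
$\left(\left(295 - \left(209 - -89\right)\right) + 721\right) + 2349 = \left(\left(295 - \left(209 + 89\right)\right) + 721\right) + 2349 = \left(\left(295 - 298\right) + 721\right) + 2349 = \left(-3 + 721\right) + 2349 = 718 + 2349 = 3067$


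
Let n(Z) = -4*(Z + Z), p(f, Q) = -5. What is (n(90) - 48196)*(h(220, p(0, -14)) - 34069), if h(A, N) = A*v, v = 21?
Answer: 1440527284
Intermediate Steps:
h(A, N) = 21*A (h(A, N) = A*21 = 21*A)
n(Z) = -8*Z
(n(90) - 48196)*(h(220, p(0, -14)) - 34069) = (-8*90 - 48196)*(21*220 - 34069) = (-720 - 48196)*(4620 - 34069) = -48916*(-29449) = 1440527284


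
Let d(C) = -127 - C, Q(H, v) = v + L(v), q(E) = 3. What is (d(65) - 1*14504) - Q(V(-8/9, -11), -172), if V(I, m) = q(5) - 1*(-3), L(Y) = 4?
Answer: -14528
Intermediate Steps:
V(I, m) = 6 (V(I, m) = 3 - 1*(-3) = 3 + 3 = 6)
Q(H, v) = 4 + v (Q(H, v) = v + 4 = 4 + v)
(d(65) - 1*14504) - Q(V(-8/9, -11), -172) = ((-127 - 1*65) - 1*14504) - (4 - 172) = ((-127 - 65) - 14504) - 1*(-168) = (-192 - 14504) + 168 = -14696 + 168 = -14528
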